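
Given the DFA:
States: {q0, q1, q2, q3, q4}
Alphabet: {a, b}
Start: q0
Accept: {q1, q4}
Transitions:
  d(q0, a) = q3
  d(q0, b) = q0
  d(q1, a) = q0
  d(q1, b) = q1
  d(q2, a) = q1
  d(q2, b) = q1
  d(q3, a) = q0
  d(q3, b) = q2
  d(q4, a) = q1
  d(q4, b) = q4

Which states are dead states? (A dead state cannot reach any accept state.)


Forward reachability from each state:
  q0 -> reaches accept state q1 (live)
  q1 -> reaches accept state q1 (live)
  q2 -> reaches accept state q1 (live)
  q3 -> reaches accept state q1 (live)
  q4 -> reaches accept state q1 (live)

None (all states can reach an accept state)


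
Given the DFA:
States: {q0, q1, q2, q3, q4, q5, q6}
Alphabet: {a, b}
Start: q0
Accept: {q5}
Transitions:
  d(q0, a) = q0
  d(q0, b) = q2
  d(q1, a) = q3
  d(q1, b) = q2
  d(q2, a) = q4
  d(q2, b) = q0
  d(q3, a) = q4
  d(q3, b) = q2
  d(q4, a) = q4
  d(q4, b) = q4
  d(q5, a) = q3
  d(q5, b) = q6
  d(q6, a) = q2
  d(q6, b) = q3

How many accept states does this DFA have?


Accept states listed: {q5}
Counting: q5(1)

1


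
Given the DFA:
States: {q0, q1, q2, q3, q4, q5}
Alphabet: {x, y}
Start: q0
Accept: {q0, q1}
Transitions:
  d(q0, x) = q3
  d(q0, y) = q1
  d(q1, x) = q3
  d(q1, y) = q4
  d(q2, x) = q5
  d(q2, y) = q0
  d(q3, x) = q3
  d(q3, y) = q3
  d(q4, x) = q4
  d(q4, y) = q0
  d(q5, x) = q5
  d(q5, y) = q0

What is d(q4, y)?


Looking up transition d(q4, y)

q0


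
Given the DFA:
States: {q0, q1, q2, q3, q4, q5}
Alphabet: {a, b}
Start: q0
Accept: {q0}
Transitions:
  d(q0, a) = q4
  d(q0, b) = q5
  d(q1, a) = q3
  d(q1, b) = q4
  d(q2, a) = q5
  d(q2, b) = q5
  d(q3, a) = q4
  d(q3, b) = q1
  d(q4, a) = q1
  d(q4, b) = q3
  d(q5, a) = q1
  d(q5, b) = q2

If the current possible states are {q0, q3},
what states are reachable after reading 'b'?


Apply transition on 'b' from each current state:
  d(q0, b) = q5
  d(q3, b) = q1

{q1, q5}


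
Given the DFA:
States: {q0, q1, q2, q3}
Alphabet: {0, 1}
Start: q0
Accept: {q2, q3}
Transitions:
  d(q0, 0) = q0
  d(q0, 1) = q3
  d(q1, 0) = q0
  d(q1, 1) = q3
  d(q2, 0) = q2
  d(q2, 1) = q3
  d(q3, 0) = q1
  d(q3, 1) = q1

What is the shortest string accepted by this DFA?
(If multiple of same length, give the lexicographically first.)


BFS by string length (lex-first path to each state shown):
  len 0: q0<-""
  len 1: q0<-"0", q3<-"1"
Found accept state at length 1.

"1"


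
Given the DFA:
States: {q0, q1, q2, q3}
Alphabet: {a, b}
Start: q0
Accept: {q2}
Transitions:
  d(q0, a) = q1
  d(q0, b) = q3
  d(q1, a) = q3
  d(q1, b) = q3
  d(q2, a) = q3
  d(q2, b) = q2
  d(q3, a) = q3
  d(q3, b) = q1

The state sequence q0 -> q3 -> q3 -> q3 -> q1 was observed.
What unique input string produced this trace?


Trace back each transition to find the symbol:
  q0 --[b]--> q3
  q3 --[a]--> q3
  q3 --[a]--> q3
  q3 --[b]--> q1

"baab"


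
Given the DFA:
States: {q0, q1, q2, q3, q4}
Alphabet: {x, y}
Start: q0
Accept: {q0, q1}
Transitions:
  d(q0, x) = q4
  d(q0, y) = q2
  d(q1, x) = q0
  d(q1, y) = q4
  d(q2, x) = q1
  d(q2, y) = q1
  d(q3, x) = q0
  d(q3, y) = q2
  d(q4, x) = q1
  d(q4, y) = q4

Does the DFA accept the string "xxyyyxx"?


Trace: q0 -> q4 -> q1 -> q4 -> q4 -> q4 -> q1 -> q0
Final state: q0
Accept states: {q0, q1}

Yes, accepted (final state q0 is an accept state)


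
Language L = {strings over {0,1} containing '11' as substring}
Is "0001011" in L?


'11' occurs at index 5

Yes, "0001011" is in L


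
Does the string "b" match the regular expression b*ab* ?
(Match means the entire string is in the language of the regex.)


|string| = 1; first = 'b'; last = 'b'

No, "b" does not match b*ab*


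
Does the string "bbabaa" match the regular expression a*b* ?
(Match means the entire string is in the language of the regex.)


|string| = 6; first = 'b'; last = 'a'

No, "bbabaa" does not match a*b*


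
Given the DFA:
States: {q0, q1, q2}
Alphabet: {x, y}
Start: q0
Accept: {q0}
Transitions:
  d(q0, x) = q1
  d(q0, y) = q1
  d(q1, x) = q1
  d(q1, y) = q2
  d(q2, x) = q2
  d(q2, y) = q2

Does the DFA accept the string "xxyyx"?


Trace: q0 -> q1 -> q1 -> q2 -> q2 -> q2
Final state: q2
Accept states: {q0}

No, rejected (final state q2 is not an accept state)


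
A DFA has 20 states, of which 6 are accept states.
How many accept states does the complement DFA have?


Complement swaps accept and non-accept states.
20 - 6 = 14

14


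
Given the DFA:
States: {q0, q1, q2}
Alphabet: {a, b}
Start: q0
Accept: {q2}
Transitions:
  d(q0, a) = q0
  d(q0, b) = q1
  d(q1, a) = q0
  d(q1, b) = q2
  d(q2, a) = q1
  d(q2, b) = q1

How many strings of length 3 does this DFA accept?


Enumerating all length-3 strings:
  "aaa" -> q0 [reject]
  "aab" -> q1 [reject]
  "aba" -> q0 [reject]
  "abb" -> q2 [accept]
  "baa" -> q0 [reject]
  "bab" -> q1 [reject]
  "bba" -> q1 [reject]
  "bbb" -> q1 [reject]

1 out of 8


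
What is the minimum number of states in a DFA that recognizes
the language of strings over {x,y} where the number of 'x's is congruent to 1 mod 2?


States track (count of 'x') mod 2.
Need 2 states: one per remainder 0..1; accept = remainder 1.

2


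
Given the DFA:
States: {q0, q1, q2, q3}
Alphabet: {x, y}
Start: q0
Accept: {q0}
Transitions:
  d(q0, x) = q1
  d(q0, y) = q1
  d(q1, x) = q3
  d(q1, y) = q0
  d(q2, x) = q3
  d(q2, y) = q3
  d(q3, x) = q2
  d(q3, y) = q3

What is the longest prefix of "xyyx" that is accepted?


Run the DFA, marking each prefix where the state is accepting:
  "" -> q0 [accept]
  "x" -> q1 [reject]
  "xy" -> q0 [accept]
  "xyy" -> q1 [reject]
  "xyyx" -> q3 [reject]

"xy"


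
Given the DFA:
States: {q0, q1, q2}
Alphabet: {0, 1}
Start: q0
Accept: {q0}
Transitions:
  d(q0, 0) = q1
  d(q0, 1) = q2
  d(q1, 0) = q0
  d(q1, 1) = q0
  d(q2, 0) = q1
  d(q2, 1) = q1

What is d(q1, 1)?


Looking up transition d(q1, 1)

q0


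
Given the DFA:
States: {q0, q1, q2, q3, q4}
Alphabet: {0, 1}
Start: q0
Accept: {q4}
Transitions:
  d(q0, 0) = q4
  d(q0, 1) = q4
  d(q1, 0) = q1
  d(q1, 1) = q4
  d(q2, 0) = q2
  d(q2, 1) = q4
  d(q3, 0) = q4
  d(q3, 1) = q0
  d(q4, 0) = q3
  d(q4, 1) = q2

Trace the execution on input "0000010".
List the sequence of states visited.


Input: 0000010
d(q0, 0) = q4
d(q4, 0) = q3
d(q3, 0) = q4
d(q4, 0) = q3
d(q3, 0) = q4
d(q4, 1) = q2
d(q2, 0) = q2


q0 -> q4 -> q3 -> q4 -> q3 -> q4 -> q2 -> q2


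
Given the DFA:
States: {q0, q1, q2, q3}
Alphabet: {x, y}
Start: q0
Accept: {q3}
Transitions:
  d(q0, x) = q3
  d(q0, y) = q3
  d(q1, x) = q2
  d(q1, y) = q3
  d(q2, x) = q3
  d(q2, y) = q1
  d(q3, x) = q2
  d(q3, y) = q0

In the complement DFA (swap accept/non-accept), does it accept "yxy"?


Trace: q0 -> q3 -> q2 -> q1
Final: q1
Original accept: {q3}
Complement: q1 is not in original accept

Yes, complement accepts (original rejects)


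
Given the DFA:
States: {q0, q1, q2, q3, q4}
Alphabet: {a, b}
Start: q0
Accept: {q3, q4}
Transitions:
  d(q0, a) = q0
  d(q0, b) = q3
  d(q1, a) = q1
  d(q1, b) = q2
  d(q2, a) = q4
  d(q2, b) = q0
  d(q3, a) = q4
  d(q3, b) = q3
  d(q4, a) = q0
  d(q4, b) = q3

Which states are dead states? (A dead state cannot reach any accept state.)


Forward reachability from each state:
  q0 -> reaches accept state q3 (live)
  q1 -> reaches accept state q3 (live)
  q2 -> reaches accept state q3 (live)
  q3 -> reaches accept state q3 (live)
  q4 -> reaches accept state q3 (live)

None (all states can reach an accept state)


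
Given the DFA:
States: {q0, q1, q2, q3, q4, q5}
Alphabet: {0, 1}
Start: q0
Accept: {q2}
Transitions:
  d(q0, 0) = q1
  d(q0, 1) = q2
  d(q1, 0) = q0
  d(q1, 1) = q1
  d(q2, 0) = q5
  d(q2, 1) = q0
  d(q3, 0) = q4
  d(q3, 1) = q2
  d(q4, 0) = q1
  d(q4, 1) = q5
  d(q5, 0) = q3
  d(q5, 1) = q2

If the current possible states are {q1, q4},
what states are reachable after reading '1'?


Apply transition on '1' from each current state:
  d(q1, 1) = q1
  d(q4, 1) = q5

{q1, q5}


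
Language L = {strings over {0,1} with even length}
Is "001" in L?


length = 3; 3 mod 2 = 1

No, "001" is not in L


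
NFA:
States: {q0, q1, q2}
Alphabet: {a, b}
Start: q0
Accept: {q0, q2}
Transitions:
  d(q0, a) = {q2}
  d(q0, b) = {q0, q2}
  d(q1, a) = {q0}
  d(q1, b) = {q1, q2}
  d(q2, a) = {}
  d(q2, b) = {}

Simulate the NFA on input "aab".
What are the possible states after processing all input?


Start: {q0}
  --a--> {q2}
  --a--> {}
  --b--> {}

{} (empty set, no valid transitions)


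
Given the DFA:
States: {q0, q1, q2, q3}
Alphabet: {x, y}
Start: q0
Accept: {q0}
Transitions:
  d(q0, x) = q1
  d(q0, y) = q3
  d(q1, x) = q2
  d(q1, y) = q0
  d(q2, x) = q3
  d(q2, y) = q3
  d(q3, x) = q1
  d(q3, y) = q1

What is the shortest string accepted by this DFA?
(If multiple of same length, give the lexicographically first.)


BFS by string length (lex-first path to each state shown):
  len 0: q0<-""
Found accept state at length 0.

"" (empty string)


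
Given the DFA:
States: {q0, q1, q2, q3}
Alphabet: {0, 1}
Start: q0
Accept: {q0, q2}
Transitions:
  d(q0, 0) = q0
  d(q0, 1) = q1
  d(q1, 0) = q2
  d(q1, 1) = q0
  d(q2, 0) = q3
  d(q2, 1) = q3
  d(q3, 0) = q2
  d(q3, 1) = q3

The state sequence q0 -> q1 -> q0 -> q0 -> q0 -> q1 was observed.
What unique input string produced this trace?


Trace back each transition to find the symbol:
  q0 --[1]--> q1
  q1 --[1]--> q0
  q0 --[0]--> q0
  q0 --[0]--> q0
  q0 --[1]--> q1

"11001"


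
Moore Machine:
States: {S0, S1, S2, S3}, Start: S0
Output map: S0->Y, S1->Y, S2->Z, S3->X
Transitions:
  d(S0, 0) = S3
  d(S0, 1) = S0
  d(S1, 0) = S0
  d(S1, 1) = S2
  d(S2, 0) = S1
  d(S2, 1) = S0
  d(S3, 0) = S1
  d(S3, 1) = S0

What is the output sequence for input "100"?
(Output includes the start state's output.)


Start: S0 (output Y)
  --1--> S0 (output Y)
  --0--> S3 (output X)
  --0--> S1 (output Y)

"YYXY"


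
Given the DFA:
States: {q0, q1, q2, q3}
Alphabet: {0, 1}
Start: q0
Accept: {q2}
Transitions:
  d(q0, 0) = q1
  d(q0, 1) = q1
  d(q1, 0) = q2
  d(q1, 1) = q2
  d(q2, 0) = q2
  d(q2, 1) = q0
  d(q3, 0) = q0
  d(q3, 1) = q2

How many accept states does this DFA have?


Accept states listed: {q2}
Counting: q2(1)

1


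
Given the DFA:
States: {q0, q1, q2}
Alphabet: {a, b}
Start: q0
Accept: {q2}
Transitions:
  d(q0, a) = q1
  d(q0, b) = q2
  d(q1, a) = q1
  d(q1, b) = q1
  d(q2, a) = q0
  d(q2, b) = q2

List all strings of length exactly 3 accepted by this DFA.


All strings of length 3: 8 total
Accepted: 2

"bab", "bbb"


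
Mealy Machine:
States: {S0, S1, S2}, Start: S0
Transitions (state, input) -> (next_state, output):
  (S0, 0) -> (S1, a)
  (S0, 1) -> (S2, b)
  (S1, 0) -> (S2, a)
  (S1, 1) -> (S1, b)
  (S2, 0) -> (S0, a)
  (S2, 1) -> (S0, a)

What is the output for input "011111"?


Step-by-step:
  (S0, 0) -> (S1, a)
  (S1, 1) -> (S1, b)
  (S1, 1) -> (S1, b)
  (S1, 1) -> (S1, b)
  (S1, 1) -> (S1, b)
  (S1, 1) -> (S1, b)

"abbbbb"


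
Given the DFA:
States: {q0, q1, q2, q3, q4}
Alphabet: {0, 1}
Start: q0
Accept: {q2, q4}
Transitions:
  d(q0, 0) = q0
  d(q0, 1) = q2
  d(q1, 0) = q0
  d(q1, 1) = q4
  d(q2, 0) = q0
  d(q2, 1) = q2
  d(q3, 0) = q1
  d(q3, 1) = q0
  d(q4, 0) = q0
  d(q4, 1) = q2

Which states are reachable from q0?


BFS from q0:
  layer 0: {q0}
  layer 1: {q2}

{q0, q2}


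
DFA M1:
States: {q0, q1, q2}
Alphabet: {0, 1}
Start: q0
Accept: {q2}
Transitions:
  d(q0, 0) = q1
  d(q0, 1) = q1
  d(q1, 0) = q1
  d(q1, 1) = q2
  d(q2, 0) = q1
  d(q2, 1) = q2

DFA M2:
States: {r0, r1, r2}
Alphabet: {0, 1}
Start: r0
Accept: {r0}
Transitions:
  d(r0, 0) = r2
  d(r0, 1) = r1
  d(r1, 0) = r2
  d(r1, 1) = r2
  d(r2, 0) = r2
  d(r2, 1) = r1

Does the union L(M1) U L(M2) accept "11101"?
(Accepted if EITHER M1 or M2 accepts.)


M1: final=q2 accepted=True
M2: final=r1 accepted=False

Yes, union accepts


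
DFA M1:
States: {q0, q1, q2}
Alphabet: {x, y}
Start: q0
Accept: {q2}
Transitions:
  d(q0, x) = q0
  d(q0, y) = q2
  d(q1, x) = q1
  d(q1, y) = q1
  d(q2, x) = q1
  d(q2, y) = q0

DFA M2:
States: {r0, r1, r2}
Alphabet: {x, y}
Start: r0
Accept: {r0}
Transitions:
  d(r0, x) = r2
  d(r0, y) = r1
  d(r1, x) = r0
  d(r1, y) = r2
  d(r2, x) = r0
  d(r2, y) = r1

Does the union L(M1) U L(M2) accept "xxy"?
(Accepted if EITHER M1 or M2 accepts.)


M1: final=q2 accepted=True
M2: final=r1 accepted=False

Yes, union accepts


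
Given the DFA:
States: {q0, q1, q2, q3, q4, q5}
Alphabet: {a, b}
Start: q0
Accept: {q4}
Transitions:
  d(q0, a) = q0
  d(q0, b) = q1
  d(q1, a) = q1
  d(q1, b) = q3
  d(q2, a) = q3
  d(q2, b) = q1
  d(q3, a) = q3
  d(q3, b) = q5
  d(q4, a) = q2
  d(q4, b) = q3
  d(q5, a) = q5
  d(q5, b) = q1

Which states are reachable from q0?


BFS from q0:
  layer 0: {q0}
  layer 1: {q1}
  layer 2: {q3}
  layer 3: {q5}

{q0, q1, q3, q5}


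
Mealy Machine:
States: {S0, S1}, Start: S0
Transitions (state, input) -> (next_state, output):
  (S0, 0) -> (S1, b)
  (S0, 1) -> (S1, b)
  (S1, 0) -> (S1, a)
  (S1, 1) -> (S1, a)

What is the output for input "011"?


Step-by-step:
  (S0, 0) -> (S1, b)
  (S1, 1) -> (S1, a)
  (S1, 1) -> (S1, a)

"baa"


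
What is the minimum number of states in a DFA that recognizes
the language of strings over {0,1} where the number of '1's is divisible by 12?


States track (count of '1') mod 12.
Need 12 states: one per remainder 0..11; accept = remainder 0.

12


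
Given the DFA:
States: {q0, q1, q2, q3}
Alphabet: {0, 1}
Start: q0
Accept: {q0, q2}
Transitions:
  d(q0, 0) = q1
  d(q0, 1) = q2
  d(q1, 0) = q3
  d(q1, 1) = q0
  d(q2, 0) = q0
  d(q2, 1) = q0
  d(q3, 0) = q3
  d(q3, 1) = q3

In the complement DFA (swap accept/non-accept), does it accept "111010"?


Trace: q0 -> q2 -> q0 -> q2 -> q0 -> q2 -> q0
Final: q0
Original accept: {q0, q2}
Complement: q0 is in original accept

No, complement rejects (original accepts)


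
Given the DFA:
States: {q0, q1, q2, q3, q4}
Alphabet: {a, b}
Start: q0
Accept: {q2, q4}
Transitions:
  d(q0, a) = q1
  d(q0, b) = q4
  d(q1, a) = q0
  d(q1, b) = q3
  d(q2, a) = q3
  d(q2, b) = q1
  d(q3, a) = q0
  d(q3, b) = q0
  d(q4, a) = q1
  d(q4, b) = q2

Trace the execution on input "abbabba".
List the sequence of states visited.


Input: abbabba
d(q0, a) = q1
d(q1, b) = q3
d(q3, b) = q0
d(q0, a) = q1
d(q1, b) = q3
d(q3, b) = q0
d(q0, a) = q1


q0 -> q1 -> q3 -> q0 -> q1 -> q3 -> q0 -> q1


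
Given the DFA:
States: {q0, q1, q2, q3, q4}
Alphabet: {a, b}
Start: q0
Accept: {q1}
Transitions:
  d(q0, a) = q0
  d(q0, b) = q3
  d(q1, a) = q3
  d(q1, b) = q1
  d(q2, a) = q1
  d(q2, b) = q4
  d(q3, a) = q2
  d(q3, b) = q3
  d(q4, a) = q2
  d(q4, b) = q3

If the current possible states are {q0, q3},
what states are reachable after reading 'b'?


Apply transition on 'b' from each current state:
  d(q0, b) = q3
  d(q3, b) = q3

{q3}


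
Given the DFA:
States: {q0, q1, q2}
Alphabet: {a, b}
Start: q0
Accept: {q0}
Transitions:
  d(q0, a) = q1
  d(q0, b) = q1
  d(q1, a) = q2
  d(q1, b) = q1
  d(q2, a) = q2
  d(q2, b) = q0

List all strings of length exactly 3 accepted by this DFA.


All strings of length 3: 8 total
Accepted: 2

"aab", "bab"


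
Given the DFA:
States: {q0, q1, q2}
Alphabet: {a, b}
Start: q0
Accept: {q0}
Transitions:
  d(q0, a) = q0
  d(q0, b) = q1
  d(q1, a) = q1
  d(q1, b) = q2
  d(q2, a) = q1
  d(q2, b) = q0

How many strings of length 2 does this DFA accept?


Enumerating all length-2 strings:
  "aa" -> q0 [accept]
  "ab" -> q1 [reject]
  "ba" -> q1 [reject]
  "bb" -> q2 [reject]

1 out of 4


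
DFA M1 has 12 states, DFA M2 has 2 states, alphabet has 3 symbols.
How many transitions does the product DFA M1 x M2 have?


Product DFA has 12 * 2 = 24 states.
Each has 3 transitions: 24 * 3 = 72

72


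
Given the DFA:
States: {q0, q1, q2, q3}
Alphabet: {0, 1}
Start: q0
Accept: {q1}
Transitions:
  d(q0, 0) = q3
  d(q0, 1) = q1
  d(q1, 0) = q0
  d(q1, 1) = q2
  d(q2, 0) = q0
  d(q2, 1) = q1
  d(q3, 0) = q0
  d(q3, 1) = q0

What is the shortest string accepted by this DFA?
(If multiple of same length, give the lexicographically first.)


BFS by string length (lex-first path to each state shown):
  len 0: q0<-""
  len 1: q1<-"1", q3<-"0"
Found accept state at length 1.

"1"


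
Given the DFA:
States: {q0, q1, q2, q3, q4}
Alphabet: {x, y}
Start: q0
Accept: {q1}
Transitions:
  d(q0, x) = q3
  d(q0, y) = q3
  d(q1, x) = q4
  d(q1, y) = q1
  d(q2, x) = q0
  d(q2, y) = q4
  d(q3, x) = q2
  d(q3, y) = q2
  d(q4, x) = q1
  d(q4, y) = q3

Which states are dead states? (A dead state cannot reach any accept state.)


Forward reachability from each state:
  q0 -> reaches accept state q1 (live)
  q1 -> reaches accept state q1 (live)
  q2 -> reaches accept state q1 (live)
  q3 -> reaches accept state q1 (live)
  q4 -> reaches accept state q1 (live)

None (all states can reach an accept state)


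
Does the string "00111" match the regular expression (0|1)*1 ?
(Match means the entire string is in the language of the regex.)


|string| = 5; first = '0'; last = '1'

Yes, "00111" matches (0|1)*1


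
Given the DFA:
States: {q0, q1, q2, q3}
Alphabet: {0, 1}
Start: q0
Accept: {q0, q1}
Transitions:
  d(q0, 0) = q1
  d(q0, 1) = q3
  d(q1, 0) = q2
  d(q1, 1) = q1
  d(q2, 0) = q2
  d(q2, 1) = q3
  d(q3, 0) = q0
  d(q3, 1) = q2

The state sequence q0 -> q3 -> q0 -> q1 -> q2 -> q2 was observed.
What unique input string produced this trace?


Trace back each transition to find the symbol:
  q0 --[1]--> q3
  q3 --[0]--> q0
  q0 --[0]--> q1
  q1 --[0]--> q2
  q2 --[0]--> q2

"10000"


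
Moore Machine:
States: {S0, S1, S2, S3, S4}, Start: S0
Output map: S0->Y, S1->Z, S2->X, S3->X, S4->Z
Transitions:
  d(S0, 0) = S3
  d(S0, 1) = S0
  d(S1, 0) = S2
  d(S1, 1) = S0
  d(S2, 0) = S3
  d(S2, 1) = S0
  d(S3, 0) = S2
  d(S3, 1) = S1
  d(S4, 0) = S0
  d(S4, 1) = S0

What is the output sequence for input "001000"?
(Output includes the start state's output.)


Start: S0 (output Y)
  --0--> S3 (output X)
  --0--> S2 (output X)
  --1--> S0 (output Y)
  --0--> S3 (output X)
  --0--> S2 (output X)
  --0--> S3 (output X)

"YXXYXXX"


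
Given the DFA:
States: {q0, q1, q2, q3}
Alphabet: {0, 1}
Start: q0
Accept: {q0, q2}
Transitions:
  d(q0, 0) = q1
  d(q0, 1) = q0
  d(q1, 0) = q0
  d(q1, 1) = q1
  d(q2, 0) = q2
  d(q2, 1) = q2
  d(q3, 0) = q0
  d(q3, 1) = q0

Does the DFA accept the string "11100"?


Trace: q0 -> q0 -> q0 -> q0 -> q1 -> q0
Final state: q0
Accept states: {q0, q2}

Yes, accepted (final state q0 is an accept state)


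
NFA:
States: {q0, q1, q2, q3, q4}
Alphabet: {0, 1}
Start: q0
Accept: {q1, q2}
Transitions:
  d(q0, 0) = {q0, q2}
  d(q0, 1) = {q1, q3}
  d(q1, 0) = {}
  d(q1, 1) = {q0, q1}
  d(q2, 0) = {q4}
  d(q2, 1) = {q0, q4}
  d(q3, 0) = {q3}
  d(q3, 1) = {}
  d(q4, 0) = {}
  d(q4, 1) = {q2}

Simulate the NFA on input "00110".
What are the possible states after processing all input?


Start: {q0}
  --0--> {q0, q2}
  --0--> {q0, q2, q4}
  --1--> {q0, q1, q2, q3, q4}
  --1--> {q0, q1, q2, q3, q4}
  --0--> {q0, q2, q3, q4}

{q0, q2, q3, q4}


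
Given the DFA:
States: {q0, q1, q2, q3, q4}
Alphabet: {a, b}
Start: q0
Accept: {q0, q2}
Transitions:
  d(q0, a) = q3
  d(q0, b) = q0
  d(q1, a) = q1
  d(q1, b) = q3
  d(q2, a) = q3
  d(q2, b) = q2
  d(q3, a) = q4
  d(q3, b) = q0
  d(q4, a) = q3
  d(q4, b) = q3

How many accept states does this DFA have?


Accept states listed: {q0, q2}
Counting: q0(1) q2(2)

2


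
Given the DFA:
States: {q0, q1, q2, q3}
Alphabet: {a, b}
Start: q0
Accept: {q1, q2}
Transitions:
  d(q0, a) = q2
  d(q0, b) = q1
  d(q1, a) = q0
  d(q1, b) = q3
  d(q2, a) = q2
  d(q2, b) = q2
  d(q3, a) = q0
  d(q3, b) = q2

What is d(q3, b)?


Looking up transition d(q3, b)

q2


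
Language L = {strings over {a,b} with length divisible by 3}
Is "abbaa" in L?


length = 5; 5 mod 3 = 2

No, "abbaa" is not in L


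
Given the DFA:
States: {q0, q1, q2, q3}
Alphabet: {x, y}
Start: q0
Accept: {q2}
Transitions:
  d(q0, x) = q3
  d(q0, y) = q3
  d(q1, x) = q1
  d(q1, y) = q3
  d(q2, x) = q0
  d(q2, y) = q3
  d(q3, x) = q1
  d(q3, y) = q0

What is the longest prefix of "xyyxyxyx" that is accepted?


Run the DFA, marking each prefix where the state is accepting:
  "" -> q0 [reject]
  "x" -> q3 [reject]
  "xy" -> q0 [reject]
  "xyy" -> q3 [reject]
  "xyyx" -> q1 [reject]
  "xyyxy" -> q3 [reject]
  "xyyxyx" -> q1 [reject]
  "xyyxyxy" -> q3 [reject]
  "xyyxyxyx" -> q1 [reject]

No prefix is accepted


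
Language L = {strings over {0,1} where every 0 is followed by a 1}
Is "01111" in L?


'00' present: False; ends with '0': False

Yes, "01111" is in L


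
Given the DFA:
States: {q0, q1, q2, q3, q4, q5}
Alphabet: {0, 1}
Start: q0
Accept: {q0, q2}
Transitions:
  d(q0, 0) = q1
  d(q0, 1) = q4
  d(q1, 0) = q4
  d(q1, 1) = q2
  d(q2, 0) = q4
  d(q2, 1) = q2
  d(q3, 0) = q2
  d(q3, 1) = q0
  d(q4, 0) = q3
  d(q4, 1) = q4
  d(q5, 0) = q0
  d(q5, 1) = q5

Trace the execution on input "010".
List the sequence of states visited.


Input: 010
d(q0, 0) = q1
d(q1, 1) = q2
d(q2, 0) = q4


q0 -> q1 -> q2 -> q4


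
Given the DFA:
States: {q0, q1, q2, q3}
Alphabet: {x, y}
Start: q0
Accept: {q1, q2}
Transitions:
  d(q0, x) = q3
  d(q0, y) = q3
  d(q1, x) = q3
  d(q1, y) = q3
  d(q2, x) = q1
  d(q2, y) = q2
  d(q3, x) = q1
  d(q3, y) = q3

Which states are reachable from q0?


BFS from q0:
  layer 0: {q0}
  layer 1: {q3}
  layer 2: {q1}

{q0, q1, q3}


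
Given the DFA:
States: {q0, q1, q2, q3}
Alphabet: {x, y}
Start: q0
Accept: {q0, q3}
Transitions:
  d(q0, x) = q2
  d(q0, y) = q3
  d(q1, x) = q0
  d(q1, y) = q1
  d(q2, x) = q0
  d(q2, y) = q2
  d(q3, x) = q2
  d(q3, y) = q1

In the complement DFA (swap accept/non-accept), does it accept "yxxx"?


Trace: q0 -> q3 -> q2 -> q0 -> q2
Final: q2
Original accept: {q0, q3}
Complement: q2 is not in original accept

Yes, complement accepts (original rejects)


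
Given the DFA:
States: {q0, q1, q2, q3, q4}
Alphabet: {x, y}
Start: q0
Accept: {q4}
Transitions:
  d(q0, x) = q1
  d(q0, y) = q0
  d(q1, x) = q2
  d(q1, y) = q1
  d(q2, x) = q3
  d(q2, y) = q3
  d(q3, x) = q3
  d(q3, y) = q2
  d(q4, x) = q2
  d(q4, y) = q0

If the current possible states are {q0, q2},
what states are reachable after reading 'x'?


Apply transition on 'x' from each current state:
  d(q0, x) = q1
  d(q2, x) = q3

{q1, q3}


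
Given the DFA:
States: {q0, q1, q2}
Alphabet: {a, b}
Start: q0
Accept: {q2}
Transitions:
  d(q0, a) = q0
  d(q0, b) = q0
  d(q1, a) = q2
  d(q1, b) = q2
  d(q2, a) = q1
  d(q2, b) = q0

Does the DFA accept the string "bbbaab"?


Trace: q0 -> q0 -> q0 -> q0 -> q0 -> q0 -> q0
Final state: q0
Accept states: {q2}

No, rejected (final state q0 is not an accept state)


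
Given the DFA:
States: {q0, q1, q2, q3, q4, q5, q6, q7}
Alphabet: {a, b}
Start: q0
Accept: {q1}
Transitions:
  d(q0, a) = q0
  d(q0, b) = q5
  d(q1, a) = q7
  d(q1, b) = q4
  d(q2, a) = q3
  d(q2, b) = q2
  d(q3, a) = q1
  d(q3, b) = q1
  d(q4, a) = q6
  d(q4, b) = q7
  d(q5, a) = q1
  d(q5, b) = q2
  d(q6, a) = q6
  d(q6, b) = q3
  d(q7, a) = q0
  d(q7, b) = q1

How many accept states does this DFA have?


Accept states listed: {q1}
Counting: q1(1)

1


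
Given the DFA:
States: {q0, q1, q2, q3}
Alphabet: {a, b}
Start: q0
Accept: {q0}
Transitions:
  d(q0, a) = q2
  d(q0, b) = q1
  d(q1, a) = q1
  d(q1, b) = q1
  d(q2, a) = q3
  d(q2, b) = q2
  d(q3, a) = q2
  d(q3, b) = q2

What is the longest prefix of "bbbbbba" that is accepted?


Run the DFA, marking each prefix where the state is accepting:
  "" -> q0 [accept]
  "b" -> q1 [reject]
  "bb" -> q1 [reject]
  "bbb" -> q1 [reject]
  "bbbb" -> q1 [reject]
  "bbbbb" -> q1 [reject]
  "bbbbbb" -> q1 [reject]
  "bbbbbba" -> q1 [reject]

""


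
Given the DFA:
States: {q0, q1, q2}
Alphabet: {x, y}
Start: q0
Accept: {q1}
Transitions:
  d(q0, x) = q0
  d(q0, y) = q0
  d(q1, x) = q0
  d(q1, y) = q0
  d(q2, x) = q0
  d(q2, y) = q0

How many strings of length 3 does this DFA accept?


Enumerating all length-3 strings:
  "xxx" -> q0 [reject]
  "xxy" -> q0 [reject]
  "xyx" -> q0 [reject]
  "xyy" -> q0 [reject]
  "yxx" -> q0 [reject]
  "yxy" -> q0 [reject]
  "yyx" -> q0 [reject]
  "yyy" -> q0 [reject]

0 out of 8


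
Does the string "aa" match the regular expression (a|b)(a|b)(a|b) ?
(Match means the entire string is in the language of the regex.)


|string| = 2; first = 'a'; last = 'a'

No, "aa" does not match (a|b)(a|b)(a|b)


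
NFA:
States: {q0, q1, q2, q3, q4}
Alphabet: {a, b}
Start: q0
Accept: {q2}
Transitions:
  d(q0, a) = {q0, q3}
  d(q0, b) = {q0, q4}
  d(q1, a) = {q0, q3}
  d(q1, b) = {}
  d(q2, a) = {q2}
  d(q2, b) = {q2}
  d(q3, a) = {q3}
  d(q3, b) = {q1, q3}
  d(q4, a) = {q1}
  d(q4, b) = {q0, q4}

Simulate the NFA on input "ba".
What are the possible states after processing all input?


Start: {q0}
  --b--> {q0, q4}
  --a--> {q0, q1, q3}

{q0, q1, q3}


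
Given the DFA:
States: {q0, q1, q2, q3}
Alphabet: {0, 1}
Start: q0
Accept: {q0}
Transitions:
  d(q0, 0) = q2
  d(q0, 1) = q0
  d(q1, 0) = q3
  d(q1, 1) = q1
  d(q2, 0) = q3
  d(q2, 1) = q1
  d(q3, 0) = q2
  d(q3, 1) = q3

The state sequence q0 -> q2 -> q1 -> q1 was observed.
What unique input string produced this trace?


Trace back each transition to find the symbol:
  q0 --[0]--> q2
  q2 --[1]--> q1
  q1 --[1]--> q1

"011"


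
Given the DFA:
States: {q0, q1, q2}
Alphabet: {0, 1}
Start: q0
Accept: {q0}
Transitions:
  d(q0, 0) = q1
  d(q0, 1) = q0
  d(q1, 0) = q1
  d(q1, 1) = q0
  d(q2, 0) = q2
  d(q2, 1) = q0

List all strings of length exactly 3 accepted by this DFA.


All strings of length 3: 8 total
Accepted: 4

"001", "011", "101", "111"


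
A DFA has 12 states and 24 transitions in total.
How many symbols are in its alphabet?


Each state has exactly one transition per symbol.
|alphabet| = transitions / states = 24 / 12 = 2

2


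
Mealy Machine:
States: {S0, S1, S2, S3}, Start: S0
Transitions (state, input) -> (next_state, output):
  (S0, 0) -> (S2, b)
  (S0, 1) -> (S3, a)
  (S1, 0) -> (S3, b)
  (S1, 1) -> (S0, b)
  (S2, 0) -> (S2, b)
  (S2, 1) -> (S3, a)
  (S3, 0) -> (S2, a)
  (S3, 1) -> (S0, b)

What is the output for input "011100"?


Step-by-step:
  (S0, 0) -> (S2, b)
  (S2, 1) -> (S3, a)
  (S3, 1) -> (S0, b)
  (S0, 1) -> (S3, a)
  (S3, 0) -> (S2, a)
  (S2, 0) -> (S2, b)

"babaab"


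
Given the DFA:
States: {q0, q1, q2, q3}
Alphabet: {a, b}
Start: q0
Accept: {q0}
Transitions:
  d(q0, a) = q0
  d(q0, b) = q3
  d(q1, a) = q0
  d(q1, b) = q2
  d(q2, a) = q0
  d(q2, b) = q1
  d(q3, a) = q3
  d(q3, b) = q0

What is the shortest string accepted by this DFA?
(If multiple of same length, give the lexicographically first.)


BFS by string length (lex-first path to each state shown):
  len 0: q0<-""
Found accept state at length 0.

"" (empty string)


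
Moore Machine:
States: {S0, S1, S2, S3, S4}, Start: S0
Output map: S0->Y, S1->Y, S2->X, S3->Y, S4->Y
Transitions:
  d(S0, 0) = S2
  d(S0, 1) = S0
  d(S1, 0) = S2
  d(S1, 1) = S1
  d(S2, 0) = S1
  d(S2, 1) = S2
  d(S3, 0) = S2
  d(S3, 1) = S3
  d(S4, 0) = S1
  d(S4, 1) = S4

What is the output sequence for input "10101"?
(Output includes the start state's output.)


Start: S0 (output Y)
  --1--> S0 (output Y)
  --0--> S2 (output X)
  --1--> S2 (output X)
  --0--> S1 (output Y)
  --1--> S1 (output Y)

"YYXXYY"


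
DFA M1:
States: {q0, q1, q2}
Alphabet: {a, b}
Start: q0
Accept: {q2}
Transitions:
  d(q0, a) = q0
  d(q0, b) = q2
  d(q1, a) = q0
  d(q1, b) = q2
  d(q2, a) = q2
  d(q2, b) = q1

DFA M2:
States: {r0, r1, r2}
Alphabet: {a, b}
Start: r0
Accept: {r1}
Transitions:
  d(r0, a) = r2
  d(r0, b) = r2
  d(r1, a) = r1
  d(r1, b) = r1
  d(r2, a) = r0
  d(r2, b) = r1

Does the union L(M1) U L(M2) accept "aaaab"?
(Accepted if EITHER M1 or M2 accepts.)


M1: final=q2 accepted=True
M2: final=r2 accepted=False

Yes, union accepts


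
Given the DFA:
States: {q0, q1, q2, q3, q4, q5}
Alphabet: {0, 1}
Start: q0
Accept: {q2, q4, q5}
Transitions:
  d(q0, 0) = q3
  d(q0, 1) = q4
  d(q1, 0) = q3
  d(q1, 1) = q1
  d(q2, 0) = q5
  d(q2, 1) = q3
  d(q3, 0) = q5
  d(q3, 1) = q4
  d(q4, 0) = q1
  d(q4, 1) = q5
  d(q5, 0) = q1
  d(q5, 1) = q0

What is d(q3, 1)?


Looking up transition d(q3, 1)

q4


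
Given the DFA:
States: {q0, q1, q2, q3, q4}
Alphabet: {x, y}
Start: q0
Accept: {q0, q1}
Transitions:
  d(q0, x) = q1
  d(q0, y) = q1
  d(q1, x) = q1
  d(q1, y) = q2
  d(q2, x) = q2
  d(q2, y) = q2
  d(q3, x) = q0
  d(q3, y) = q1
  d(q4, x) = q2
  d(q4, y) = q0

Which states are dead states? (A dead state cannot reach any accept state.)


Forward reachability from each state:
  q0 -> reaches accept state q0 (live)
  q1 -> reaches accept state q1 (live)
  q2 -> reaches {q2}, no accept state (dead)
  q3 -> reaches accept state q0 (live)
  q4 -> reaches accept state q0 (live)

{q2}


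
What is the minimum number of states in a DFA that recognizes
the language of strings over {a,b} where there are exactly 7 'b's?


States: count = 0, 1, ..., 7 (that's 8 states), plus a dead state for count > 7.
Total: 8 + 1 = 9. Accept = count-7 state.

9


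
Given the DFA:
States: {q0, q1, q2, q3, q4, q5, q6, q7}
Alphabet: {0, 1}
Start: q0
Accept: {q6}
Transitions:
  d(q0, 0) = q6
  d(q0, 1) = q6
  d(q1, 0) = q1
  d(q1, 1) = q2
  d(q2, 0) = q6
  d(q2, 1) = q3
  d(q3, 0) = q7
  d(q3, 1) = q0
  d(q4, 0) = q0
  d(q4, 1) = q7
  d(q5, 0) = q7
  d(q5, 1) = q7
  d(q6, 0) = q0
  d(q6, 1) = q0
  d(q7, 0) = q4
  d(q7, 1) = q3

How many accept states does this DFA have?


Accept states listed: {q6}
Counting: q6(1)

1


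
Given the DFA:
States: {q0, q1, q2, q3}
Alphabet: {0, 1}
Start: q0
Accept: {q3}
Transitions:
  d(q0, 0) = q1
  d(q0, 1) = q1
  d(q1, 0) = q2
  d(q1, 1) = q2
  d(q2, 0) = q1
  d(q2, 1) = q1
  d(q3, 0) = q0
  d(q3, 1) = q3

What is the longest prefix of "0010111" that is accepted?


Run the DFA, marking each prefix where the state is accepting:
  "" -> q0 [reject]
  "0" -> q1 [reject]
  "00" -> q2 [reject]
  "001" -> q1 [reject]
  "0010" -> q2 [reject]
  "00101" -> q1 [reject]
  "001011" -> q2 [reject]
  "0010111" -> q1 [reject]

No prefix is accepted


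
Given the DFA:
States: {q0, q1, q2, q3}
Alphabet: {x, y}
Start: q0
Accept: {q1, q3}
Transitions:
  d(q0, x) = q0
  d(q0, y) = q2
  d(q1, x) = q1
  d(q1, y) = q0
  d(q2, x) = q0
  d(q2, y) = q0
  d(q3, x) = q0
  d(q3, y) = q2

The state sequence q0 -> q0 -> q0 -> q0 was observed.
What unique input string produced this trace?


Trace back each transition to find the symbol:
  q0 --[x]--> q0
  q0 --[x]--> q0
  q0 --[x]--> q0

"xxx"


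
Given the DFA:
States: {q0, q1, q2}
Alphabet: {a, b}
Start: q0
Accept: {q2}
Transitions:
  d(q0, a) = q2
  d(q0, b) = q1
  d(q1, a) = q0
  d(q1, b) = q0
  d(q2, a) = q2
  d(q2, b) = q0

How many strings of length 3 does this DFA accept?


Enumerating all length-3 strings:
  "aaa" -> q2 [accept]
  "aab" -> q0 [reject]
  "aba" -> q2 [accept]
  "abb" -> q1 [reject]
  "baa" -> q2 [accept]
  "bab" -> q1 [reject]
  "bba" -> q2 [accept]
  "bbb" -> q1 [reject]

4 out of 8


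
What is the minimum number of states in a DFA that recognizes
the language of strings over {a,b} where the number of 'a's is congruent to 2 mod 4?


States track (count of 'a') mod 4.
Need 4 states: one per remainder 0..3; accept = remainder 2.

4


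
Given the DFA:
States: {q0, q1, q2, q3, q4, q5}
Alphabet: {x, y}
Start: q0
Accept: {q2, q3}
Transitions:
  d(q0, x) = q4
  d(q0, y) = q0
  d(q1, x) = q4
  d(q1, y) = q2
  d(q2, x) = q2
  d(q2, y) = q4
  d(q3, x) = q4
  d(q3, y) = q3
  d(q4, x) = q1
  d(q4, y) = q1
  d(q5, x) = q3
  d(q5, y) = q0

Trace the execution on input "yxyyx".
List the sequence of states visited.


Input: yxyyx
d(q0, y) = q0
d(q0, x) = q4
d(q4, y) = q1
d(q1, y) = q2
d(q2, x) = q2


q0 -> q0 -> q4 -> q1 -> q2 -> q2


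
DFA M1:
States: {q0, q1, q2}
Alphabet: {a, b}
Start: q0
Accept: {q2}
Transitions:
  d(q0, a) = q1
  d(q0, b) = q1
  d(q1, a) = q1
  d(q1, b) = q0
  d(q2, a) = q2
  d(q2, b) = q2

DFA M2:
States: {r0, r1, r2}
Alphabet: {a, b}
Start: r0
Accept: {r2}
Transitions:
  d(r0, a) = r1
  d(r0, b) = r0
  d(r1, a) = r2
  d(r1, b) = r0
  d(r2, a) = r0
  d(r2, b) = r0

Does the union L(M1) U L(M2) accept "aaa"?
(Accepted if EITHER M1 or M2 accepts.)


M1: final=q1 accepted=False
M2: final=r0 accepted=False

No, union rejects (neither accepts)


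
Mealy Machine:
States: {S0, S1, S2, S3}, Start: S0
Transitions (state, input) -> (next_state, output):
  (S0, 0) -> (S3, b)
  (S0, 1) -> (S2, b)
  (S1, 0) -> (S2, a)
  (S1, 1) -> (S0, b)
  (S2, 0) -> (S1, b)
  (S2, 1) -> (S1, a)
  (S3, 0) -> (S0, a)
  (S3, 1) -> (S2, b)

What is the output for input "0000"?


Step-by-step:
  (S0, 0) -> (S3, b)
  (S3, 0) -> (S0, a)
  (S0, 0) -> (S3, b)
  (S3, 0) -> (S0, a)

"baba"


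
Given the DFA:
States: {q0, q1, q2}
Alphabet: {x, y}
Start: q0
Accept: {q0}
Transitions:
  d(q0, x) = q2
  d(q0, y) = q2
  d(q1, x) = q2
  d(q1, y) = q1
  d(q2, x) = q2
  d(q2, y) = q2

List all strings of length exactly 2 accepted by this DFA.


All strings of length 2: 4 total
Accepted: 0

None


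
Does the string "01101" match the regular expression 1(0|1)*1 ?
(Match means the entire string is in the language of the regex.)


|string| = 5; first = '0'; last = '1'

No, "01101" does not match 1(0|1)*1


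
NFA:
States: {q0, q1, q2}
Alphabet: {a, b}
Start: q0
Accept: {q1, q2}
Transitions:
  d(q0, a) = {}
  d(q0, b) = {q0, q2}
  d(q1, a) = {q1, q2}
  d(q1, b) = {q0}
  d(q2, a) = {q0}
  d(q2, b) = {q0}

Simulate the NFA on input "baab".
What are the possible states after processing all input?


Start: {q0}
  --b--> {q0, q2}
  --a--> {q0}
  --a--> {}
  --b--> {}

{} (empty set, no valid transitions)


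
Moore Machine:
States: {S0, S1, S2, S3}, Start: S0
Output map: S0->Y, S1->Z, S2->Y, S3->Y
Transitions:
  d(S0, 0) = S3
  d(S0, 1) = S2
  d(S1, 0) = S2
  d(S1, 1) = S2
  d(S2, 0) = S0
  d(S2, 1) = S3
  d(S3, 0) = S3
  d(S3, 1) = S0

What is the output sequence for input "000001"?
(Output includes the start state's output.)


Start: S0 (output Y)
  --0--> S3 (output Y)
  --0--> S3 (output Y)
  --0--> S3 (output Y)
  --0--> S3 (output Y)
  --0--> S3 (output Y)
  --1--> S0 (output Y)

"YYYYYYY"


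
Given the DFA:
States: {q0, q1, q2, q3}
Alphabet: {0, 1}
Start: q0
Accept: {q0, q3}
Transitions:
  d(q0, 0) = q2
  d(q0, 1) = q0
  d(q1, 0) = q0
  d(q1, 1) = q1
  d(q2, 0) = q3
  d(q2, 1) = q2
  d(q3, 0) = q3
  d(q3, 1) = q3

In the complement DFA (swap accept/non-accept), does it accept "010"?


Trace: q0 -> q2 -> q2 -> q3
Final: q3
Original accept: {q0, q3}
Complement: q3 is in original accept

No, complement rejects (original accepts)


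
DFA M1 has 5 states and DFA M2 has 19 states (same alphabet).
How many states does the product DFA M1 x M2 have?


Product construction pairs every M1 state with every M2 state.
5 * 19 = 95

95


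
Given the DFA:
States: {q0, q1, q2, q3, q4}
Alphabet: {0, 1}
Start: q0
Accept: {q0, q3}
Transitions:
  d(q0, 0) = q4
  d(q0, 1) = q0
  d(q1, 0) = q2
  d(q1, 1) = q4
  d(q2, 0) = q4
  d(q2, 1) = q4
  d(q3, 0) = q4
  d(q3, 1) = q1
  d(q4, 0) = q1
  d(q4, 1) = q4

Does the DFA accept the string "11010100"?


Trace: q0 -> q0 -> q0 -> q4 -> q4 -> q1 -> q4 -> q1 -> q2
Final state: q2
Accept states: {q0, q3}

No, rejected (final state q2 is not an accept state)


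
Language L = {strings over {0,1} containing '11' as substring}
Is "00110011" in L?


'11' occurs at index 2

Yes, "00110011" is in L


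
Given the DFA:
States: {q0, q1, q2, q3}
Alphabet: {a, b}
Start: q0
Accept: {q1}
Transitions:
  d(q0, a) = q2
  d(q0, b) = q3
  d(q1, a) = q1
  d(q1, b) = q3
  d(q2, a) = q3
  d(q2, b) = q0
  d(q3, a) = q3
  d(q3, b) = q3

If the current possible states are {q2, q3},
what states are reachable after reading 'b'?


Apply transition on 'b' from each current state:
  d(q2, b) = q0
  d(q3, b) = q3

{q0, q3}


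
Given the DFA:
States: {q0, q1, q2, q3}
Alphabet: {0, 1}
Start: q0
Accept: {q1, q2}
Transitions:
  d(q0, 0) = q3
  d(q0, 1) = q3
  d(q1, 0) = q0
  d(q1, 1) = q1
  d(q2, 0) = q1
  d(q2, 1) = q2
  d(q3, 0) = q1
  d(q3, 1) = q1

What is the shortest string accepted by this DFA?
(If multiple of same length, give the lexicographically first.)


BFS by string length (lex-first path to each state shown):
  len 0: q0<-""
  len 1: q3<-"0"
  len 2: q1<-"00"
Found accept state at length 2.

"00"


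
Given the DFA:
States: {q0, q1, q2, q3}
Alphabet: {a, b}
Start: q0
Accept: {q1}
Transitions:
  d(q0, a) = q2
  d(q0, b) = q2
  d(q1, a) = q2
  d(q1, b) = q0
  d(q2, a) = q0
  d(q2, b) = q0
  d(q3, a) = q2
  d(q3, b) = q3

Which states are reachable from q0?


BFS from q0:
  layer 0: {q0}
  layer 1: {q2}

{q0, q2}


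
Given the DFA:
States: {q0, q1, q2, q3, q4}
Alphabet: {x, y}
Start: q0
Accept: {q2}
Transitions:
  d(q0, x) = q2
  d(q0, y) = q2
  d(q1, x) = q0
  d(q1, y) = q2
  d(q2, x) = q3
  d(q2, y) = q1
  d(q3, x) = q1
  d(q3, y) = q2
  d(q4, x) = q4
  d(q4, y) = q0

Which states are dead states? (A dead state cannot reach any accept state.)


Forward reachability from each state:
  q0 -> reaches accept state q2 (live)
  q1 -> reaches accept state q2 (live)
  q2 -> reaches accept state q2 (live)
  q3 -> reaches accept state q2 (live)
  q4 -> reaches accept state q2 (live)

None (all states can reach an accept state)


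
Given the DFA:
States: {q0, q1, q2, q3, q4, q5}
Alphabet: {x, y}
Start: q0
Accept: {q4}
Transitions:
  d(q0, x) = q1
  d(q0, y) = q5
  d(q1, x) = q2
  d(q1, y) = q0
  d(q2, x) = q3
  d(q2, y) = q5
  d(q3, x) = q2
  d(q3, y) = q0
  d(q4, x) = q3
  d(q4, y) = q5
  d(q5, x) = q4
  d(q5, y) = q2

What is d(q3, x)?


Looking up transition d(q3, x)

q2


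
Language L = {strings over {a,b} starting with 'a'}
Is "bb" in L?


first symbol = 'b'

No, "bb" is not in L


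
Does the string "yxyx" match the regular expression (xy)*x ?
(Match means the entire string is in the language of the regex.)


|string| = 4; first = 'y'; last = 'x'

No, "yxyx" does not match (xy)*x


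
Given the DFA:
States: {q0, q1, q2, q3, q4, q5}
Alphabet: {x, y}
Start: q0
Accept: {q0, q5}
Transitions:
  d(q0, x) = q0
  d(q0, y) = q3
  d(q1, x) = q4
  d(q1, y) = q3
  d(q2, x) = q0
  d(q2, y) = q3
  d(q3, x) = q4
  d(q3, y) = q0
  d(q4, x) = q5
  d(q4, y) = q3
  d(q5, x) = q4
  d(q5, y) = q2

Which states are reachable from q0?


BFS from q0:
  layer 0: {q0}
  layer 1: {q3}
  layer 2: {q4}
  layer 3: {q5}
  layer 4: {q2}

{q0, q2, q3, q4, q5}


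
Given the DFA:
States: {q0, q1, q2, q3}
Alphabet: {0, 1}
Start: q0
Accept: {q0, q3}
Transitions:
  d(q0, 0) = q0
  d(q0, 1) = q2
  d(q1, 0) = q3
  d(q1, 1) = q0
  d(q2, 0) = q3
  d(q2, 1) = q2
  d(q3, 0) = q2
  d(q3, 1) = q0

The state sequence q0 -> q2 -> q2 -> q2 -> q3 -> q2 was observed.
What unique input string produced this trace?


Trace back each transition to find the symbol:
  q0 --[1]--> q2
  q2 --[1]--> q2
  q2 --[1]--> q2
  q2 --[0]--> q3
  q3 --[0]--> q2

"11100"


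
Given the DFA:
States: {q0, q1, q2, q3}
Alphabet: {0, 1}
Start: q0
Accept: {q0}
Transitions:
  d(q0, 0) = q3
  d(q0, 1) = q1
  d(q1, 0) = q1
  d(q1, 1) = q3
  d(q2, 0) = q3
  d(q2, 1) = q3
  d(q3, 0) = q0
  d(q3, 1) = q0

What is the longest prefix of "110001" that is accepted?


Run the DFA, marking each prefix where the state is accepting:
  "" -> q0 [accept]
  "1" -> q1 [reject]
  "11" -> q3 [reject]
  "110" -> q0 [accept]
  "1100" -> q3 [reject]
  "11000" -> q0 [accept]
  "110001" -> q1 [reject]

"11000"


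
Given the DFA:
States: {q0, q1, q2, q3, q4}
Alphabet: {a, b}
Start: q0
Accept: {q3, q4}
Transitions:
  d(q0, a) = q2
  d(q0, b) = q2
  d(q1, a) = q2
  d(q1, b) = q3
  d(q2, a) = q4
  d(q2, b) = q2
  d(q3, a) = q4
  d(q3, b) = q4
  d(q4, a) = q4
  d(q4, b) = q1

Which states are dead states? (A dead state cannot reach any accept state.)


Forward reachability from each state:
  q0 -> reaches accept state q3 (live)
  q1 -> reaches accept state q3 (live)
  q2 -> reaches accept state q3 (live)
  q3 -> reaches accept state q3 (live)
  q4 -> reaches accept state q3 (live)

None (all states can reach an accept state)


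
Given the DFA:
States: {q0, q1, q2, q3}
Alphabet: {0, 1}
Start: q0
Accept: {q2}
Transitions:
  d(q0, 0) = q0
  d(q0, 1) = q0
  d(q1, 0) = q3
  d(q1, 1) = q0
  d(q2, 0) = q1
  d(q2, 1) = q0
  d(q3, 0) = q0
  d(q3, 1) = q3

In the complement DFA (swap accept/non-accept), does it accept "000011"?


Trace: q0 -> q0 -> q0 -> q0 -> q0 -> q0 -> q0
Final: q0
Original accept: {q2}
Complement: q0 is not in original accept

Yes, complement accepts (original rejects)
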